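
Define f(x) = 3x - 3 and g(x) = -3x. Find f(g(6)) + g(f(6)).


f(g(6)) = -57
g(f(6)) = -45
Sum = -102

-102


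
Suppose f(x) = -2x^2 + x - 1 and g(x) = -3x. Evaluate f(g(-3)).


-154


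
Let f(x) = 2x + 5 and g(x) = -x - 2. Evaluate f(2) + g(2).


f(2) = 9
g(2) = -4
Sum = 5

5


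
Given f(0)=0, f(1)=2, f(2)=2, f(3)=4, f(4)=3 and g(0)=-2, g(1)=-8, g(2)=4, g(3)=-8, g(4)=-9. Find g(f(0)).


f(0) = 0
g(0) = -2

-2


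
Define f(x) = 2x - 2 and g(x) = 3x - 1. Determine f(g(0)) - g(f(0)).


f(g(0)) = -4
g(f(0)) = -7
Difference = 3

3


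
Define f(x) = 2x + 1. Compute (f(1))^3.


f(1) = 3
(3)^3 = 27

27


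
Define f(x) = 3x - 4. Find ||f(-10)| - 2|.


f(-10) = -34
|-34| = 34
|34 - 2| = 32

32


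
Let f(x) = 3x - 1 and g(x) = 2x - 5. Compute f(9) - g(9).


f(9) = 26
g(9) = 13
Difference = 13

13


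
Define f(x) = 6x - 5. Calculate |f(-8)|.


53


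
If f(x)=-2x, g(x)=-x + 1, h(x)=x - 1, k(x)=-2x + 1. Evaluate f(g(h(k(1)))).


-6


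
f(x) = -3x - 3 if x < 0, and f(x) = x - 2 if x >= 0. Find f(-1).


-1 satisfies x < 0
f(-1) = 0

0


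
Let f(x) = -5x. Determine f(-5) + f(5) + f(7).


-35


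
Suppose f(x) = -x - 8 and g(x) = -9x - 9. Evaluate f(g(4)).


g(4) = -45
f(-45) = 37

37


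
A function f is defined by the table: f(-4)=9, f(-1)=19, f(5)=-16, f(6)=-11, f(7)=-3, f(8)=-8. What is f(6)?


Reading from the table at x = 6

-11


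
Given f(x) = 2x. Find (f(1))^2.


f(1) = 2
(2)^2 = 4

4


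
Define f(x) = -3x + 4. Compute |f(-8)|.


28


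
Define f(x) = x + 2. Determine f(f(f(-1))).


5


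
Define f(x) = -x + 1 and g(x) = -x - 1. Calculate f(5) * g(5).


f(5) = -4
g(5) = -6
Product = 24

24


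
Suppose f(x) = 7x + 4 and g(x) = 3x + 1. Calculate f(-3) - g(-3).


f(-3) = -17
g(-3) = -8
Difference = -9

-9


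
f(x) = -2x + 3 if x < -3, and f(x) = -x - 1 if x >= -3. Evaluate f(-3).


-3 satisfies x >= -3
f(-3) = 2

2


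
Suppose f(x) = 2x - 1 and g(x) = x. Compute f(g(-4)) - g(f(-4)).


f(g(-4)) = -9
g(f(-4)) = -9
Difference = 0

0


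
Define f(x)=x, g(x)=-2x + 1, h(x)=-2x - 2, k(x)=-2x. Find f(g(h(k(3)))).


k(3) = -6
h(-6) = 10
g(10) = -19
f(-19) = -19

-19


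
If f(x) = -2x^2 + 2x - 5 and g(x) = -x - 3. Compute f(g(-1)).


g(-1) = -2
f(-2) = (-2)*(-2)^2 + 2*(-2) - 5 = -17

-17


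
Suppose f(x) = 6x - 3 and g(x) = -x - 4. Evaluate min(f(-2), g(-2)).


f(-2) = -15
g(-2) = -2
min = -15

-15


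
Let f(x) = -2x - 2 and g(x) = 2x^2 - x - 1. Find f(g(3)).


g(3) = 14
f(14) = -30

-30


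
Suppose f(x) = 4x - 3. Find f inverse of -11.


Solve 4x - 3 = -11
x = (-11 + 3) / 4 = -2

-2


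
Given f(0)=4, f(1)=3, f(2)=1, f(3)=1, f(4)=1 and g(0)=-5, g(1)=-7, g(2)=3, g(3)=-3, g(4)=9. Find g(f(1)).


-3


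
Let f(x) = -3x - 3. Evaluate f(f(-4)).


f(-4) = 9
f(9) = -30

-30


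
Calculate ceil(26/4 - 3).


26/4 = 6.5
6.5 - 3 = 3.5
ceil(3.5) = 4

4


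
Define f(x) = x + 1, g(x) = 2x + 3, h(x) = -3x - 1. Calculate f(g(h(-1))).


h(-1) = 2
g(2) = 7
f(7) = 8

8


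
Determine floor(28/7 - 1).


3


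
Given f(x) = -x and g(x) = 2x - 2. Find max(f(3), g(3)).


f(3) = -3
g(3) = 4
max = 4

4


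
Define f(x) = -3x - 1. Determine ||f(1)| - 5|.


1


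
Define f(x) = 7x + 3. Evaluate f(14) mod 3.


f(14) = 101
101 mod 3 = 2

2


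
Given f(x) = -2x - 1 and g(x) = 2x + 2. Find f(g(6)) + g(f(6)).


f(g(6)) = -29
g(f(6)) = -24
Sum = -53

-53


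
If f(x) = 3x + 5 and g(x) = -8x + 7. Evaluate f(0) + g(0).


12


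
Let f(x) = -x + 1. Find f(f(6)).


f(6) = -5
f(-5) = 6

6


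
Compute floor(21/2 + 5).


21/2 = 10.5
10.5 + 5 = 15.5
floor(15.5) = 15

15


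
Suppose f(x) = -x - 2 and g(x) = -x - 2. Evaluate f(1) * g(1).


f(1) = -3
g(1) = -3
Product = 9

9


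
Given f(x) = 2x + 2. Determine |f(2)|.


f(2) = 6
|6| = 6

6


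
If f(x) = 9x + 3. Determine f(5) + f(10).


f(5) = 48
f(10) = 93
Sum = 141

141


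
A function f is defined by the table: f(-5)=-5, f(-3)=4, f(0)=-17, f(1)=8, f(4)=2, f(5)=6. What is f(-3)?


Reading from the table at x = -3

4


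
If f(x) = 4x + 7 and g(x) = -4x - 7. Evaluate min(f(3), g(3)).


f(3) = 19
g(3) = -19
min = -19

-19


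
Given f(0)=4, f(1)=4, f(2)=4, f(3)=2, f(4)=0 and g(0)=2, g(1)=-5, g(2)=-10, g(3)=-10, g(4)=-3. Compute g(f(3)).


f(3) = 2
g(2) = -10

-10


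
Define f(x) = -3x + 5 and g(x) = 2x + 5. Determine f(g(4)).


g(4) = 13
f(13) = -34

-34


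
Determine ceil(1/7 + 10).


1/7 = 0.1429
0.1429 + 10 = 10.1429
ceil(10.1429) = 11

11


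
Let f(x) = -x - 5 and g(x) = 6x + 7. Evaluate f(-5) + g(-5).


-23


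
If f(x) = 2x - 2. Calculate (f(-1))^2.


16


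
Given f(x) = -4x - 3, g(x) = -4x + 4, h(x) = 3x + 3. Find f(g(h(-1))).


h(-1) = 0
g(0) = 4
f(4) = -19

-19


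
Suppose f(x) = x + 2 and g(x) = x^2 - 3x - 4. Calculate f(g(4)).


2


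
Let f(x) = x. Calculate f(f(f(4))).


f(4) = 4
f(4) = 4
f(4) = 4

4


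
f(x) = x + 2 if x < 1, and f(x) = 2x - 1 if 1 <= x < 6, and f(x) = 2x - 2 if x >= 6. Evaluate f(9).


9 satisfies x >= 6
f(9) = 16

16


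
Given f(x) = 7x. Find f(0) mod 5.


f(0) = 0
0 mod 5 = 0

0


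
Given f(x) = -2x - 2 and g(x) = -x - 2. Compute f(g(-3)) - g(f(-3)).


f(g(-3)) = -4
g(f(-3)) = -6
Difference = 2

2


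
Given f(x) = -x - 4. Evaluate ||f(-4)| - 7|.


7


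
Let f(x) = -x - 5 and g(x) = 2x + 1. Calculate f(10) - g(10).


f(10) = -15
g(10) = 21
Difference = -36

-36


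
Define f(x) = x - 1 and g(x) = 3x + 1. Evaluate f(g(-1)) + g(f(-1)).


f(g(-1)) = -3
g(f(-1)) = -5
Sum = -8

-8


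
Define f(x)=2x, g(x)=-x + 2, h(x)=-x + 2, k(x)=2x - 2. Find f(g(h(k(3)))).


k(3) = 4
h(4) = -2
g(-2) = 4
f(4) = 8

8


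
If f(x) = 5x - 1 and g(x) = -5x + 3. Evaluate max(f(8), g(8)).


f(8) = 39
g(8) = -37
max = 39

39


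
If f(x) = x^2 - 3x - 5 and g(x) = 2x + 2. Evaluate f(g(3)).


g(3) = 8
f(8) = 1*(8)^2 - 3*(8) - 5 = 35

35


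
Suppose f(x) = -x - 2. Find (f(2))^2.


f(2) = -4
(-4)^2 = 16

16


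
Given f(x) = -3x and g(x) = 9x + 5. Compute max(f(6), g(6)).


59


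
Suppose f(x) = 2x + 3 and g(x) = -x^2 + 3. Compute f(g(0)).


g(0) = 3
f(3) = 9

9


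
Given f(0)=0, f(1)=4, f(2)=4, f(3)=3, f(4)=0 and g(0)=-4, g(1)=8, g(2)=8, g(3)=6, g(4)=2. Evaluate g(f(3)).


f(3) = 3
g(3) = 6

6


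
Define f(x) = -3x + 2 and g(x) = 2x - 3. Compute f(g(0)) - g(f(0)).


f(g(0)) = 11
g(f(0)) = 1
Difference = 10

10


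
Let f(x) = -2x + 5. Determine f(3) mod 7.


f(3) = -1
-1 mod 7 = 6

6


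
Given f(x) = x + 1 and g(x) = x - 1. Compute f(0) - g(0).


f(0) = 1
g(0) = -1
Difference = 2

2


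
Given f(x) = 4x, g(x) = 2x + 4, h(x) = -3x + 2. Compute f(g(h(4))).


-64


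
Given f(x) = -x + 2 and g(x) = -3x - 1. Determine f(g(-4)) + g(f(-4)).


f(g(-4)) = -9
g(f(-4)) = -19
Sum = -28

-28


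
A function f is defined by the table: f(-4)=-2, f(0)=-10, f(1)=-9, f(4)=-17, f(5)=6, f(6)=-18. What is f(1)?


Reading from the table at x = 1

-9


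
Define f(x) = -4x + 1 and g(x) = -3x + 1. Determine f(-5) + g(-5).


f(-5) = 21
g(-5) = 16
Sum = 37

37


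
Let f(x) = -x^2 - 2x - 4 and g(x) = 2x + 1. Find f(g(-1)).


g(-1) = -1
f(-1) = (-1)*(-1)^2 - 2*(-1) - 4 = -3

-3


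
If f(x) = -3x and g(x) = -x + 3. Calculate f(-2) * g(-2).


f(-2) = 6
g(-2) = 5
Product = 30

30


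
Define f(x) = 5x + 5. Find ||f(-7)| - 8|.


f(-7) = -30
|-30| = 30
|30 - 8| = 22

22


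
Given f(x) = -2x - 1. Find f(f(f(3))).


-27


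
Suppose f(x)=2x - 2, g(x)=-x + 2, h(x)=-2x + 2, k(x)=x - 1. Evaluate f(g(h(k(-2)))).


-14


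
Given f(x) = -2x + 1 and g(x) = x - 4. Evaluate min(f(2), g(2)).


-3


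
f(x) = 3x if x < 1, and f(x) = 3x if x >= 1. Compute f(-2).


-2 satisfies x < 1
f(-2) = -6

-6


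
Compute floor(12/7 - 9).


12/7 = 1.7143
1.7143 - 9 = -7.2857
floor(-7.2857) = -8

-8


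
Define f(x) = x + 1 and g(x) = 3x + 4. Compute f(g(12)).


g(12) = 40
f(40) = 41

41


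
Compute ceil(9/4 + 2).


5


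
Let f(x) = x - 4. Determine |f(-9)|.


13


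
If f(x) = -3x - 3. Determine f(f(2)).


f(2) = -9
f(-9) = 24

24


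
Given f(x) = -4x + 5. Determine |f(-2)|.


f(-2) = 13
|13| = 13

13


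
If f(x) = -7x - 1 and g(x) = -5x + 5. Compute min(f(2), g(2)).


f(2) = -15
g(2) = -5
min = -15

-15


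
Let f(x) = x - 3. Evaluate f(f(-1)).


f(-1) = -4
f(-4) = -7

-7


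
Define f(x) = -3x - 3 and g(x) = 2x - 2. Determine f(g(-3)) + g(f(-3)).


31


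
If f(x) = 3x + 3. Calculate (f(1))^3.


f(1) = 6
(6)^3 = 216

216


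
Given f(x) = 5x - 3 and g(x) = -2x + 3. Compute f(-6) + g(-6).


f(-6) = -33
g(-6) = 15
Sum = -18

-18


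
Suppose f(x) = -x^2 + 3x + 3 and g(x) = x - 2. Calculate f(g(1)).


g(1) = -1
f(-1) = (-1)*(-1)^2 + 3*(-1) + 3 = -1

-1


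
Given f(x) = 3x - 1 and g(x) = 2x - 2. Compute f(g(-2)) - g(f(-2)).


f(g(-2)) = -19
g(f(-2)) = -16
Difference = -3

-3


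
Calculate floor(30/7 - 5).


30/7 = 4.2857
4.2857 - 5 = -0.7143
floor(-0.7143) = -1

-1


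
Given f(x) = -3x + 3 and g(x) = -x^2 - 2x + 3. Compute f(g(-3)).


g(-3) = 0
f(0) = 3

3


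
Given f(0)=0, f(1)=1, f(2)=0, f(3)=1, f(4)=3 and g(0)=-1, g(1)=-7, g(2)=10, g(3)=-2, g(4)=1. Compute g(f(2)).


f(2) = 0
g(0) = -1

-1


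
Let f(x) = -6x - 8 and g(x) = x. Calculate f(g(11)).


-74


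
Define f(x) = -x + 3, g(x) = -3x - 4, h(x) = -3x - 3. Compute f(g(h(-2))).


h(-2) = 3
g(3) = -13
f(-13) = 16

16


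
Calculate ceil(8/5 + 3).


5


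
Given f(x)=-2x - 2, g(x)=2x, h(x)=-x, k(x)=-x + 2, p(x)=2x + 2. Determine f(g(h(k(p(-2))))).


p(-2) = -2
k(-2) = 4
h(4) = -4
g(-4) = -8
f(-8) = 14

14


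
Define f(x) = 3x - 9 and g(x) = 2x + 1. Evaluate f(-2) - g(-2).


f(-2) = -15
g(-2) = -3
Difference = -12

-12


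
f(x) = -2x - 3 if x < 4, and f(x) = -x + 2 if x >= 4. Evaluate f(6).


6 satisfies x >= 4
f(6) = -4

-4


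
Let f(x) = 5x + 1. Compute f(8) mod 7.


f(8) = 41
41 mod 7 = 6

6


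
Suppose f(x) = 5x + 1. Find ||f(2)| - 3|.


f(2) = 11
|11| = 11
|11 - 3| = 8

8


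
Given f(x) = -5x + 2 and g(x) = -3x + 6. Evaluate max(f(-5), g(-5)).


f(-5) = 27
g(-5) = 21
max = 27

27


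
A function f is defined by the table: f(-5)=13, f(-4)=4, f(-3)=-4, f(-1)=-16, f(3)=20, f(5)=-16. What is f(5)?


Reading from the table at x = 5

-16


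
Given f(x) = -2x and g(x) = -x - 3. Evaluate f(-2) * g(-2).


-4


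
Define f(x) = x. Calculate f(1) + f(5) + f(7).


f(1) = 1
f(5) = 5
f(7) = 7
Sum = 13

13


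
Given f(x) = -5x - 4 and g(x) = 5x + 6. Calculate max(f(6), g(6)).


36


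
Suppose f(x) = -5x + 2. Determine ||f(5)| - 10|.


f(5) = -23
|-23| = 23
|23 - 10| = 13

13


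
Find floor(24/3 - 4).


24/3 = 8
8 - 4 = 4
floor(4) = 4

4


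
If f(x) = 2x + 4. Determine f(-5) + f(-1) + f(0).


f(-5) = -6
f(-1) = 2
f(0) = 4
Sum = 0

0


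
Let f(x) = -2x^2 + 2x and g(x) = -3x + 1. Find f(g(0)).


g(0) = 1
f(1) = (-2)*(1)^2 + 2*(1) = 0

0


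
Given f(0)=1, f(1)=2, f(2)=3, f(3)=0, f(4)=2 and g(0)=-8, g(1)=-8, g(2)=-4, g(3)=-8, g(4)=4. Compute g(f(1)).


f(1) = 2
g(2) = -4

-4


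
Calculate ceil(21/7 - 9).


21/7 = 3
3 - 9 = -6
ceil(-6) = -6

-6


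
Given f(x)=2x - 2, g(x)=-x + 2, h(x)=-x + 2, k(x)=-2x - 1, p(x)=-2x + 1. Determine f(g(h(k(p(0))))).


p(0) = 1
k(1) = -3
h(-3) = 5
g(5) = -3
f(-3) = -8

-8


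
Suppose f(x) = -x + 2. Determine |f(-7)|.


f(-7) = 9
|9| = 9

9


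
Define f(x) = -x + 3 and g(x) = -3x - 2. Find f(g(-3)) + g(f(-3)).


-24


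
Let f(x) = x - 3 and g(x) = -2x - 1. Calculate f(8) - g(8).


f(8) = 5
g(8) = -17
Difference = 22

22


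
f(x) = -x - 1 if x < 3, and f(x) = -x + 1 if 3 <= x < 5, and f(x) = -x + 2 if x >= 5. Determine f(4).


4 satisfies 3 <= x < 5
f(4) = -3

-3


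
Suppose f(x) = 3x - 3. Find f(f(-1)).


-21


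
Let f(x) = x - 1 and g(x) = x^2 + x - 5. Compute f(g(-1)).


-6


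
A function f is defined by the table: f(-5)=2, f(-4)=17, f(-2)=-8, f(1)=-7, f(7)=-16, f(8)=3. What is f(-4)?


Reading from the table at x = -4

17


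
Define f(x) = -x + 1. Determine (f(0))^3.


f(0) = 1
(1)^3 = 1

1


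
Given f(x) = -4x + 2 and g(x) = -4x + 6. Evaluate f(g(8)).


106


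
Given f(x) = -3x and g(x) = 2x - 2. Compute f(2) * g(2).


f(2) = -6
g(2) = 2
Product = -12

-12


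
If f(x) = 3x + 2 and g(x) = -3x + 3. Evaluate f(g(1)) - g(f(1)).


14


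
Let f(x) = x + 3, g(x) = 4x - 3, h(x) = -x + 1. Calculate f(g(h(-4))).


h(-4) = 5
g(5) = 17
f(17) = 20

20


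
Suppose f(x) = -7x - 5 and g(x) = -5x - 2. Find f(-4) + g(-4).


f(-4) = 23
g(-4) = 18
Sum = 41

41


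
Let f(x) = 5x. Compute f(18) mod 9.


f(18) = 90
90 mod 9 = 0

0


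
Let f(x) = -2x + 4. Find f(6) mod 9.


f(6) = -8
-8 mod 9 = 1

1


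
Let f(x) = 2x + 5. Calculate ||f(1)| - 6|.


f(1) = 7
|7| = 7
|7 - 6| = 1

1


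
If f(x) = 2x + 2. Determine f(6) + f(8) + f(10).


54


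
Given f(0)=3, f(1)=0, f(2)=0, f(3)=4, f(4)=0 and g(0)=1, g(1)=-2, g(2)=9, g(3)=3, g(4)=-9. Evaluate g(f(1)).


f(1) = 0
g(0) = 1

1


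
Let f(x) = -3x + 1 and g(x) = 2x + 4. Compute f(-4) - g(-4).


f(-4) = 13
g(-4) = -4
Difference = 17

17


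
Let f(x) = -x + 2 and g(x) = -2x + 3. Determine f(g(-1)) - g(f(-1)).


f(g(-1)) = -3
g(f(-1)) = -3
Difference = 0

0


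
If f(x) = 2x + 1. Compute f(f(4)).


f(4) = 9
f(9) = 19

19


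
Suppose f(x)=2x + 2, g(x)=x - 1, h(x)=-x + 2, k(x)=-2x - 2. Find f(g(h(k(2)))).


k(2) = -6
h(-6) = 8
g(8) = 7
f(7) = 16

16


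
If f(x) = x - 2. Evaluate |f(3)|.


f(3) = 1
|1| = 1

1


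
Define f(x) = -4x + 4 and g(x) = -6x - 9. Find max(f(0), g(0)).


f(0) = 4
g(0) = -9
max = 4

4


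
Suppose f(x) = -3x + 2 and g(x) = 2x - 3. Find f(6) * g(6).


f(6) = -16
g(6) = 9
Product = -144

-144


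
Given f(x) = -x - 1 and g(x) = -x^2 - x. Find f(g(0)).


g(0) = 0
f(0) = -1

-1


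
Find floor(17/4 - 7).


17/4 = 4.25
4.25 - 7 = -2.75
floor(-2.75) = -3

-3


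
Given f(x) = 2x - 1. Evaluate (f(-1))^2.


f(-1) = -3
(-3)^2 = 9

9


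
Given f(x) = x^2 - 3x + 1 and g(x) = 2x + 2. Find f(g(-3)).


g(-3) = -4
f(-4) = 1*(-4)^2 - 3*(-4) + 1 = 29

29


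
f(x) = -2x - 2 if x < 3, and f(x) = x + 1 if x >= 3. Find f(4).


5


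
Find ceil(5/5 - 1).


5/5 = 1
1 - 1 = 0
ceil(0) = 0

0


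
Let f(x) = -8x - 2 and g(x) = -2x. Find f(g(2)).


g(2) = -4
f(-4) = 30

30


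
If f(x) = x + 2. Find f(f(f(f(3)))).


f(3) = 5
f(5) = 7
f(7) = 9
f(9) = 11

11


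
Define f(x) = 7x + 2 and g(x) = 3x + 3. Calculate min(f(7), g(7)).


f(7) = 51
g(7) = 24
min = 24

24


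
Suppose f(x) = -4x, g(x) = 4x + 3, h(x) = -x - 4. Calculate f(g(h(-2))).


h(-2) = -2
g(-2) = -5
f(-5) = 20

20


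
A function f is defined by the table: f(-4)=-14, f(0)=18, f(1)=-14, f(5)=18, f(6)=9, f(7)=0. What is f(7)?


Reading from the table at x = 7

0


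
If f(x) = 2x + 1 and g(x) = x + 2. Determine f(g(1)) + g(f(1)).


12


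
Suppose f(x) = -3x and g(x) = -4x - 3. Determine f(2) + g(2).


f(2) = -6
g(2) = -11
Sum = -17

-17


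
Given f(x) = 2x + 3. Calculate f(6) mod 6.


f(6) = 15
15 mod 6 = 3

3


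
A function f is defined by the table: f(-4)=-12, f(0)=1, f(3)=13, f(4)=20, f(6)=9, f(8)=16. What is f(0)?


Reading from the table at x = 0

1


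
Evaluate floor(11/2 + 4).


9


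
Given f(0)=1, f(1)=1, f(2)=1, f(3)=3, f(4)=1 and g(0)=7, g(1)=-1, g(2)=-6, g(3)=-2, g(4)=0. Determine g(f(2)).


f(2) = 1
g(1) = -1

-1


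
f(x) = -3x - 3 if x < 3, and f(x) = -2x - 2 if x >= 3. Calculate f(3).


3 satisfies x >= 3
f(3) = -8

-8


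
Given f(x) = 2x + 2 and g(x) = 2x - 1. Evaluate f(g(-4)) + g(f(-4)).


f(g(-4)) = -16
g(f(-4)) = -13
Sum = -29

-29


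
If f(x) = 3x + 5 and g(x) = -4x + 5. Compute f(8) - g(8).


f(8) = 29
g(8) = -27
Difference = 56

56


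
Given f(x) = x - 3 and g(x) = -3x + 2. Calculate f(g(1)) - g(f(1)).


f(g(1)) = -4
g(f(1)) = 8
Difference = -12

-12


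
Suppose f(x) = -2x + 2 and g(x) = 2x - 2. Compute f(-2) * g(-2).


-36


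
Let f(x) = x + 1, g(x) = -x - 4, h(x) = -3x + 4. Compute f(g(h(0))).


h(0) = 4
g(4) = -8
f(-8) = -7

-7


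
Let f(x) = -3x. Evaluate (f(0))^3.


f(0) = 0
(0)^3 = 0

0


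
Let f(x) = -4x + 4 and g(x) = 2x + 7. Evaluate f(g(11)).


g(11) = 29
f(29) = -112

-112


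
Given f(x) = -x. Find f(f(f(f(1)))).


f(1) = -1
f(-1) = 1
f(1) = -1
f(-1) = 1

1


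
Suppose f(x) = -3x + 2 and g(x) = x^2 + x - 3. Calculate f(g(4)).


g(4) = 17
f(17) = -49

-49


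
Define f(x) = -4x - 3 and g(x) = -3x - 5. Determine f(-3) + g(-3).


f(-3) = 9
g(-3) = 4
Sum = 13

13


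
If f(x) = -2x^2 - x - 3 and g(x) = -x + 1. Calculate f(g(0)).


g(0) = 1
f(1) = (-2)*(1)^2 - 1*(1) - 3 = -6

-6


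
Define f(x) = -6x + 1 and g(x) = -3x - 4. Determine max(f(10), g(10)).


-34


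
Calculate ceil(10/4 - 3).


10/4 = 2.5
2.5 - 3 = -0.5
ceil(-0.5) = 0

0


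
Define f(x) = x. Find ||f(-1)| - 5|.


f(-1) = -1
|-1| = 1
|1 - 5| = 4

4


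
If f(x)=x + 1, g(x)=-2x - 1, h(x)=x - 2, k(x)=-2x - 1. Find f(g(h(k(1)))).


k(1) = -3
h(-3) = -5
g(-5) = 9
f(9) = 10

10


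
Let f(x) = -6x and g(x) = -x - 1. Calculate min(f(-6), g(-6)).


5


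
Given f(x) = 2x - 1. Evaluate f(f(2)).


f(2) = 3
f(3) = 5

5


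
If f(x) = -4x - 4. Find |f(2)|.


f(2) = -12
|-12| = 12

12


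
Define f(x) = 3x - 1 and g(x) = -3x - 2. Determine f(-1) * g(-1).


f(-1) = -4
g(-1) = 1
Product = -4

-4


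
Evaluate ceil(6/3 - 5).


6/3 = 2
2 - 5 = -3
ceil(-3) = -3

-3


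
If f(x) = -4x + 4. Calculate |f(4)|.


f(4) = -12
|-12| = 12

12


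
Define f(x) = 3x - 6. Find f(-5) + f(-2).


f(-5) = -21
f(-2) = -12
Sum = -33

-33


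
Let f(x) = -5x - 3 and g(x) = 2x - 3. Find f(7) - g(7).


f(7) = -38
g(7) = 11
Difference = -49

-49


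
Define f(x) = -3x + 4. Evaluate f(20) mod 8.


f(20) = -56
-56 mod 8 = 0

0


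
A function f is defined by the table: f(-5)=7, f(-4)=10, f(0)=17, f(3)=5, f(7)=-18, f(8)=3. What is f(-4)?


10


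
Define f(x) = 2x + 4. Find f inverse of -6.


-5


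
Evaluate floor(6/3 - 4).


6/3 = 2
2 - 4 = -2
floor(-2) = -2

-2


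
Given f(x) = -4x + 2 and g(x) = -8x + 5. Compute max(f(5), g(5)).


f(5) = -18
g(5) = -35
max = -18

-18


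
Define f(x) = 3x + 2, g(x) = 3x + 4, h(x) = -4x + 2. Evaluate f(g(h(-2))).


h(-2) = 10
g(10) = 34
f(34) = 104

104


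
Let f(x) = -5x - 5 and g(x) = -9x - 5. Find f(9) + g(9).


f(9) = -50
g(9) = -86
Sum = -136

-136


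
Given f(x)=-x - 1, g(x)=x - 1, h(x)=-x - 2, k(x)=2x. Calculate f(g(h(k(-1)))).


k(-1) = -2
h(-2) = 0
g(0) = -1
f(-1) = 0

0


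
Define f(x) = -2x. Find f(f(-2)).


f(-2) = 4
f(4) = -8

-8


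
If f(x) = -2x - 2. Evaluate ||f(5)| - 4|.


f(5) = -12
|-12| = 12
|12 - 4| = 8

8


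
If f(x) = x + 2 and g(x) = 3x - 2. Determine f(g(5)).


g(5) = 13
f(13) = 15

15


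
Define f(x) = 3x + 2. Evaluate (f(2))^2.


64


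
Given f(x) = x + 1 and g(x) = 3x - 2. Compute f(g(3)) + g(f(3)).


f(g(3)) = 8
g(f(3)) = 10
Sum = 18

18


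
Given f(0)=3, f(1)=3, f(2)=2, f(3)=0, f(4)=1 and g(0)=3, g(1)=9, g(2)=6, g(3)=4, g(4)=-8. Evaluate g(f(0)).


f(0) = 3
g(3) = 4

4


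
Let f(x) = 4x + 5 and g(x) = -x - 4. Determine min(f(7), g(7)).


f(7) = 33
g(7) = -11
min = -11

-11


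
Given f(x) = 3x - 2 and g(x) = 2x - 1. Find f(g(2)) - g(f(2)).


f(g(2)) = 7
g(f(2)) = 7
Difference = 0

0


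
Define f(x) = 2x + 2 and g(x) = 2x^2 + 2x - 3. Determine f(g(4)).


76


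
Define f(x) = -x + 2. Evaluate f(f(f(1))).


1


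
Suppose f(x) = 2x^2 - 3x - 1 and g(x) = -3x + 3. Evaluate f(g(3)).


g(3) = -6
f(-6) = 2*(-6)^2 - 3*(-6) - 1 = 89

89


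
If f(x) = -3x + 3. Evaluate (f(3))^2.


f(3) = -6
(-6)^2 = 36

36


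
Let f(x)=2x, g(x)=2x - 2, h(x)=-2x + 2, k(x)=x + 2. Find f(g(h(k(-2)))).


k(-2) = 0
h(0) = 2
g(2) = 2
f(2) = 4

4


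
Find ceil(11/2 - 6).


11/2 = 5.5
5.5 - 6 = -0.5
ceil(-0.5) = 0

0


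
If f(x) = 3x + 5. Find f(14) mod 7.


f(14) = 47
47 mod 7 = 5

5


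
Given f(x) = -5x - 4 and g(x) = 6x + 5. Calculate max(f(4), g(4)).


f(4) = -24
g(4) = 29
max = 29

29


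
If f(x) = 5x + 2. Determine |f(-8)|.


38


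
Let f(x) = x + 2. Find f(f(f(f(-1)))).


f(-1) = 1
f(1) = 3
f(3) = 5
f(5) = 7

7


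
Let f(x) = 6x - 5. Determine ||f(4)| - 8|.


f(4) = 19
|19| = 19
|19 - 8| = 11

11


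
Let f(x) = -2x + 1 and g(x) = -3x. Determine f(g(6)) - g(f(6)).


4


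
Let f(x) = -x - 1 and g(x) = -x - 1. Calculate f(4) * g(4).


f(4) = -5
g(4) = -5
Product = 25

25


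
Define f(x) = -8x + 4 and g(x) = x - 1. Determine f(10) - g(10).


f(10) = -76
g(10) = 9
Difference = -85

-85


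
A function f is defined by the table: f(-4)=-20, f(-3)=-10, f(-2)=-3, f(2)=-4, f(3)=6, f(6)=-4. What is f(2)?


Reading from the table at x = 2

-4


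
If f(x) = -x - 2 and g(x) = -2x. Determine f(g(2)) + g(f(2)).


f(g(2)) = 2
g(f(2)) = 8
Sum = 10

10


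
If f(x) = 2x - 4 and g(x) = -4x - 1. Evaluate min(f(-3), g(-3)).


f(-3) = -10
g(-3) = 11
min = -10

-10


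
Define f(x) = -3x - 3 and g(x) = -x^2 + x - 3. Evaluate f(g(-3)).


g(-3) = -15
f(-15) = 42

42


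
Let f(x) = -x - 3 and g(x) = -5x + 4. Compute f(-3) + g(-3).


f(-3) = 0
g(-3) = 19
Sum = 19

19


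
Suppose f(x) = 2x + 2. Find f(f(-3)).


-6


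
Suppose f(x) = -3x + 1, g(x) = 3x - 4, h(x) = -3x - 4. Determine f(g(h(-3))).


h(-3) = 5
g(5) = 11
f(11) = -32

-32


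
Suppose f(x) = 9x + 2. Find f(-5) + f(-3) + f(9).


f(-5) = -43
f(-3) = -25
f(9) = 83
Sum = 15

15


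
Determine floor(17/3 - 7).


17/3 = 5.6667
5.6667 - 7 = -1.3333
floor(-1.3333) = -2

-2


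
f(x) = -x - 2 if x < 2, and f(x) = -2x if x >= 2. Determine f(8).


8 satisfies x >= 2
f(8) = -16

-16


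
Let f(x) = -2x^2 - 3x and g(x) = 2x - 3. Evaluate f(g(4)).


g(4) = 5
f(5) = (-2)*(5)^2 - 3*(5) = -65

-65


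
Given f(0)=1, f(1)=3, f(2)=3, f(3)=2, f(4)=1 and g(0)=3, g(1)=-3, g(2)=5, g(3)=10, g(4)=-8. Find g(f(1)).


f(1) = 3
g(3) = 10

10


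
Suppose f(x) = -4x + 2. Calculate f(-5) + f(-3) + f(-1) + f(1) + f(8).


f(-5) = 22
f(-3) = 14
f(-1) = 6
f(1) = -2
f(8) = -30
Sum = 10

10


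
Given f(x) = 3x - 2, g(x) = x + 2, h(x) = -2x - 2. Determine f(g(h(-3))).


h(-3) = 4
g(4) = 6
f(6) = 16

16


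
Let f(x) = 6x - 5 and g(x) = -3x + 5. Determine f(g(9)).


g(9) = -22
f(-22) = -137

-137


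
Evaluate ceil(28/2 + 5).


28/2 = 14
14 + 5 = 19
ceil(19) = 19

19


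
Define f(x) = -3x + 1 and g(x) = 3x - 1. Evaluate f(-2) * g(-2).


f(-2) = 7
g(-2) = -7
Product = -49

-49


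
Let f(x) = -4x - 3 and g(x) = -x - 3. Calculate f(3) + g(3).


f(3) = -15
g(3) = -6
Sum = -21

-21


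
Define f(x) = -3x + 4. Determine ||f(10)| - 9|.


f(10) = -26
|-26| = 26
|26 - 9| = 17

17


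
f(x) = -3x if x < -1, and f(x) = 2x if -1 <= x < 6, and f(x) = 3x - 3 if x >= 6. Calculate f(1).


1 satisfies -1 <= x < 6
f(1) = 2

2


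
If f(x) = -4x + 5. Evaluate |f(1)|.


1


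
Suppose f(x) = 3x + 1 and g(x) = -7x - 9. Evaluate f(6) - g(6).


f(6) = 19
g(6) = -51
Difference = 70

70


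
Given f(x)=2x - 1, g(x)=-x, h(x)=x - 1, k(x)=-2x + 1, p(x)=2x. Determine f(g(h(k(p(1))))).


p(1) = 2
k(2) = -3
h(-3) = -4
g(-4) = 4
f(4) = 7

7


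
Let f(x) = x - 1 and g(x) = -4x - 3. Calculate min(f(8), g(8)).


f(8) = 7
g(8) = -35
min = -35

-35


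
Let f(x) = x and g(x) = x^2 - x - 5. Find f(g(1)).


-5


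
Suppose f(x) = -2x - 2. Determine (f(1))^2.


f(1) = -4
(-4)^2 = 16

16


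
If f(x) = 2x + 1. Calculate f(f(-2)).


f(-2) = -3
f(-3) = -5

-5


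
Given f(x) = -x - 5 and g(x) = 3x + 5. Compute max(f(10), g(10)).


35


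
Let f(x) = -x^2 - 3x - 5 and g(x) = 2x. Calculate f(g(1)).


g(1) = 2
f(2) = (-1)*(2)^2 - 3*(2) - 5 = -15

-15


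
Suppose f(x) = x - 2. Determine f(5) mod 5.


f(5) = 3
3 mod 5 = 3

3


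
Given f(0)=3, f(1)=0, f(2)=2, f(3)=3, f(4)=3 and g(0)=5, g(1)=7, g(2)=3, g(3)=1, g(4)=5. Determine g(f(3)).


1


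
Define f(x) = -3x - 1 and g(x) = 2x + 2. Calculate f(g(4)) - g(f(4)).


f(g(4)) = -31
g(f(4)) = -24
Difference = -7

-7


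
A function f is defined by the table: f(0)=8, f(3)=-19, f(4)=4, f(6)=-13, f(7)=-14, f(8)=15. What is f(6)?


Reading from the table at x = 6

-13


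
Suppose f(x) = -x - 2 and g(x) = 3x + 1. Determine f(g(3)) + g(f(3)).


f(g(3)) = -12
g(f(3)) = -14
Sum = -26

-26


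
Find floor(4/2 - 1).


4/2 = 2
2 - 1 = 1
floor(1) = 1

1


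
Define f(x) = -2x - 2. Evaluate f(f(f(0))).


f(0) = -2
f(-2) = 2
f(2) = -6

-6


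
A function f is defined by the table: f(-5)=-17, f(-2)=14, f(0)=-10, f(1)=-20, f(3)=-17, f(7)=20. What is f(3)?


Reading from the table at x = 3

-17


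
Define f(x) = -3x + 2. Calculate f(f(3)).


23


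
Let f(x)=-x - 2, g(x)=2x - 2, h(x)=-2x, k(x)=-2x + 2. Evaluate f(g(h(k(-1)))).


16


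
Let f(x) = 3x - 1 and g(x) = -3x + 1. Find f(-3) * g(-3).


f(-3) = -10
g(-3) = 10
Product = -100

-100


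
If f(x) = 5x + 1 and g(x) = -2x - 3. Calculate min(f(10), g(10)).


f(10) = 51
g(10) = -23
min = -23

-23


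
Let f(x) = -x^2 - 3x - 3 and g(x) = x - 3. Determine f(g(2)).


g(2) = -1
f(-1) = (-1)*(-1)^2 - 3*(-1) - 3 = -1

-1


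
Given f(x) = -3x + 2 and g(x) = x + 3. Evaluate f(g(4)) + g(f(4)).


f(g(4)) = -19
g(f(4)) = -7
Sum = -26

-26


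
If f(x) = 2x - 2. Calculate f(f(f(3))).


f(3) = 4
f(4) = 6
f(6) = 10

10


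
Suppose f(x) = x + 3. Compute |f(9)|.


f(9) = 12
|12| = 12

12


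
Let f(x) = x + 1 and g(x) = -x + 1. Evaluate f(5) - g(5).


10


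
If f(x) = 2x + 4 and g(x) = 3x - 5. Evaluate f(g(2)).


g(2) = 1
f(1) = 6

6


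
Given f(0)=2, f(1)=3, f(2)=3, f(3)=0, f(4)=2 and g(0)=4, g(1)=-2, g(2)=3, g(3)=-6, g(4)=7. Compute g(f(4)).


f(4) = 2
g(2) = 3

3


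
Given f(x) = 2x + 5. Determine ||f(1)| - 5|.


f(1) = 7
|7| = 7
|7 - 5| = 2

2


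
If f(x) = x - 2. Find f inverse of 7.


9


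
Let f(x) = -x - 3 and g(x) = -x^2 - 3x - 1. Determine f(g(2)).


8


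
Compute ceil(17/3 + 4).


17/3 = 5.6667
5.6667 + 4 = 9.6667
ceil(9.6667) = 10

10


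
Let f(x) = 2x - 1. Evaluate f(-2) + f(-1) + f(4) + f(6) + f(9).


27


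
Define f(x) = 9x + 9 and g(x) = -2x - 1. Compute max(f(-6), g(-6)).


f(-6) = -45
g(-6) = 11
max = 11

11


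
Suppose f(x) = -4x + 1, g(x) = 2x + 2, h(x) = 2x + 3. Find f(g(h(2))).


h(2) = 7
g(7) = 16
f(16) = -63

-63


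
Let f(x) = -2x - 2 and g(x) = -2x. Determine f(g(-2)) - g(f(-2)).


-6


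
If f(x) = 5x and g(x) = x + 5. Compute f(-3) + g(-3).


-13


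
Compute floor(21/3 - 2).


21/3 = 7
7 - 2 = 5
floor(5) = 5

5


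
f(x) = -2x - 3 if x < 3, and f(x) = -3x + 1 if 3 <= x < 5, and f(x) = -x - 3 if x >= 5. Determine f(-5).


-5 satisfies x < 3
f(-5) = 7

7


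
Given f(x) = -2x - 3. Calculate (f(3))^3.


f(3) = -9
(-9)^3 = -729

-729


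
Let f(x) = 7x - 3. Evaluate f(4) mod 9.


f(4) = 25
25 mod 9 = 7

7


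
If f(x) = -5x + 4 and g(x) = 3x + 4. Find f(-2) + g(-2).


f(-2) = 14
g(-2) = -2
Sum = 12

12


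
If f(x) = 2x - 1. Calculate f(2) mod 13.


f(2) = 3
3 mod 13 = 3

3


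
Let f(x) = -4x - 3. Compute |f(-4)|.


13


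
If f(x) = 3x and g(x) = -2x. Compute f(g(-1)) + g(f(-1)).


f(g(-1)) = 6
g(f(-1)) = 6
Sum = 12

12


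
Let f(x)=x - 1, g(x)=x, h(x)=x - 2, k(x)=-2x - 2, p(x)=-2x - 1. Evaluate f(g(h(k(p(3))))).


p(3) = -7
k(-7) = 12
h(12) = 10
g(10) = 10
f(10) = 9

9


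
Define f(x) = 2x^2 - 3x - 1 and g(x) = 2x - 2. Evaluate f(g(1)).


-1


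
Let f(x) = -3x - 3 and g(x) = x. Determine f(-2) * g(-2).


-6


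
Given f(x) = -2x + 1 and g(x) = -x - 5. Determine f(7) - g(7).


f(7) = -13
g(7) = -12
Difference = -1

-1


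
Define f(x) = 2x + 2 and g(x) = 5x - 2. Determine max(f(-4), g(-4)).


f(-4) = -6
g(-4) = -22
max = -6

-6


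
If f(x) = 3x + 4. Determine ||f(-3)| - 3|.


f(-3) = -5
|-5| = 5
|5 - 3| = 2

2


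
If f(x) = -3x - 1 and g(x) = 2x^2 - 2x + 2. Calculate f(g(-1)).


g(-1) = 6
f(6) = -19

-19


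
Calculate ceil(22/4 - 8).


-2


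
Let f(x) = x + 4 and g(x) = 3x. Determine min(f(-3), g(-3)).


f(-3) = 1
g(-3) = -9
min = -9

-9


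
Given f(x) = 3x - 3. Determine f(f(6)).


f(6) = 15
f(15) = 42

42


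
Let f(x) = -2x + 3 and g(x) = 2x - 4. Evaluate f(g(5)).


g(5) = 6
f(6) = -9

-9


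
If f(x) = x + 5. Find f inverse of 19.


Solve x + 5 = 19
x = (19 - 5) / 1 = 14

14


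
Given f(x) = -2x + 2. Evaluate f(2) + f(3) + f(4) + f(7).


f(2) = -2
f(3) = -4
f(4) = -6
f(7) = -12
Sum = -24

-24


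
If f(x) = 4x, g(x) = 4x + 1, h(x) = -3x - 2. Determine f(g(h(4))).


h(4) = -14
g(-14) = -55
f(-55) = -220

-220


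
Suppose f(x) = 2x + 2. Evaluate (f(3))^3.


f(3) = 8
(8)^3 = 512

512


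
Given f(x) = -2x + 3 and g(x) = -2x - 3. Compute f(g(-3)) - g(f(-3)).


f(g(-3)) = -3
g(f(-3)) = -21
Difference = 18

18


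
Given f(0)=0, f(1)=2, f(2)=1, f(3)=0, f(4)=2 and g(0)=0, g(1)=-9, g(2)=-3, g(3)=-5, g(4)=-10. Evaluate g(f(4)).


f(4) = 2
g(2) = -3

-3


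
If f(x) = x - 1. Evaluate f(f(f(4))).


f(4) = 3
f(3) = 2
f(2) = 1

1


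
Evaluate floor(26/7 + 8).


26/7 = 3.7143
3.7143 + 8 = 11.7143
floor(11.7143) = 11

11


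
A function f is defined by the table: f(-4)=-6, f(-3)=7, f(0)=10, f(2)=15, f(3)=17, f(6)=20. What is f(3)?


Reading from the table at x = 3

17


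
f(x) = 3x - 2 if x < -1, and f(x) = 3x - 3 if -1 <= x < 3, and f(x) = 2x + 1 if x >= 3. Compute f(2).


2 satisfies -1 <= x < 3
f(2) = 3

3


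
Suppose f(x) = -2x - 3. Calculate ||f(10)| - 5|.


f(10) = -23
|-23| = 23
|23 - 5| = 18

18


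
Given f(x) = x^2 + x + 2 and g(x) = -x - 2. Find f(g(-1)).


2


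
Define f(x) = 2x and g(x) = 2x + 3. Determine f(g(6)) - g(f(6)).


f(g(6)) = 30
g(f(6)) = 27
Difference = 3

3


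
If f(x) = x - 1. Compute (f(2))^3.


f(2) = 1
(1)^3 = 1

1


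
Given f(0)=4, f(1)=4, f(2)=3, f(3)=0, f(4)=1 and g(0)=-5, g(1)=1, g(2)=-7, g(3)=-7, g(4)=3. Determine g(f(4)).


f(4) = 1
g(1) = 1

1


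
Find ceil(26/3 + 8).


26/3 = 8.6667
8.6667 + 8 = 16.6667
ceil(16.6667) = 17

17


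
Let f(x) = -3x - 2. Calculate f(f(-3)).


f(-3) = 7
f(7) = -23

-23


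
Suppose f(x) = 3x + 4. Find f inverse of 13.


Solve 3x + 4 = 13
x = (13 - 4) / 3 = 3

3


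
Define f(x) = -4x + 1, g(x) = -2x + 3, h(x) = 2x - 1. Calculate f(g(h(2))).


13


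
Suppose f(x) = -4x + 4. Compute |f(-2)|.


12


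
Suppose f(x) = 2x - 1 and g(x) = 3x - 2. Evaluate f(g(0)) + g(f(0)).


f(g(0)) = -5
g(f(0)) = -5
Sum = -10

-10


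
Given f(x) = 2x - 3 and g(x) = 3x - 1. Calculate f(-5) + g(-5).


f(-5) = -13
g(-5) = -16
Sum = -29

-29


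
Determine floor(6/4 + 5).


6/4 = 1.5
1.5 + 5 = 6.5
floor(6.5) = 6

6


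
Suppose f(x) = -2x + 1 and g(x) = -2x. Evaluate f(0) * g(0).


f(0) = 1
g(0) = 0
Product = 0

0


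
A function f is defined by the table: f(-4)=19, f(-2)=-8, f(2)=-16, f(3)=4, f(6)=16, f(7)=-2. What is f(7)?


Reading from the table at x = 7

-2


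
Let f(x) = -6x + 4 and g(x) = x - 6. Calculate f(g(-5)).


g(-5) = -11
f(-11) = 70

70


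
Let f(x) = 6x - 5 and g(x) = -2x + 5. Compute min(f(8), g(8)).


f(8) = 43
g(8) = -11
min = -11

-11


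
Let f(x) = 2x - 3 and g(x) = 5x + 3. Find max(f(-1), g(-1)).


f(-1) = -5
g(-1) = -2
max = -2

-2


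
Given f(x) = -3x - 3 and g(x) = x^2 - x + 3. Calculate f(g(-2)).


g(-2) = 9
f(9) = -30

-30


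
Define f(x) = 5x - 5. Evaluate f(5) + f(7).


f(5) = 20
f(7) = 30
Sum = 50

50


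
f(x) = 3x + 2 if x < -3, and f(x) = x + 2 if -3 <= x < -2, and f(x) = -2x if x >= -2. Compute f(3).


3 satisfies x >= -2
f(3) = -6

-6


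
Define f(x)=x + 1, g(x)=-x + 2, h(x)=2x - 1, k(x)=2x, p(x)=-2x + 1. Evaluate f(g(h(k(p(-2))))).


p(-2) = 5
k(5) = 10
h(10) = 19
g(19) = -17
f(-17) = -16

-16


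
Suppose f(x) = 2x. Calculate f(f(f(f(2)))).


f(2) = 4
f(4) = 8
f(8) = 16
f(16) = 32

32


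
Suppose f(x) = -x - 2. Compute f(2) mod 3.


f(2) = -4
-4 mod 3 = 2

2


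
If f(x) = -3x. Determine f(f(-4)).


-36


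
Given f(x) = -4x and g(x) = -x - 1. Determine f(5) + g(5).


f(5) = -20
g(5) = -6
Sum = -26

-26


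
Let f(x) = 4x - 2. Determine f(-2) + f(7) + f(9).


f(-2) = -10
f(7) = 26
f(9) = 34
Sum = 50

50


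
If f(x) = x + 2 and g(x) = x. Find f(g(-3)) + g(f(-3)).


f(g(-3)) = -1
g(f(-3)) = -1
Sum = -2

-2


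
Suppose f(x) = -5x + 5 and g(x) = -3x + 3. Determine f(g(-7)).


-115


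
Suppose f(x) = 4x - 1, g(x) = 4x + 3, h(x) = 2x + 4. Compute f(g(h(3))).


h(3) = 10
g(10) = 43
f(43) = 171

171


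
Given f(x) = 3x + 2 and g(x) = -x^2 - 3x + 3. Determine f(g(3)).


g(3) = -15
f(-15) = -43

-43


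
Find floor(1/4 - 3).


1/4 = 0.25
0.25 - 3 = -2.75
floor(-2.75) = -3

-3


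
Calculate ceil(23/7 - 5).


-1


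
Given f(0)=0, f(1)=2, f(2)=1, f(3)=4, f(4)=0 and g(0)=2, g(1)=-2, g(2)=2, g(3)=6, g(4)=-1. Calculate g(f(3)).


f(3) = 4
g(4) = -1

-1


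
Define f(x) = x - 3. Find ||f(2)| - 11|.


f(2) = -1
|-1| = 1
|1 - 11| = 10

10


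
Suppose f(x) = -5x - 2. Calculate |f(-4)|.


f(-4) = 18
|18| = 18

18


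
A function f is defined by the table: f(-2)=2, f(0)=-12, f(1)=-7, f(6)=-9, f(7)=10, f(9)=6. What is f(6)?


Reading from the table at x = 6

-9


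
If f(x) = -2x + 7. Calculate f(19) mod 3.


2


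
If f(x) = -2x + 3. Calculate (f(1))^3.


f(1) = 1
(1)^3 = 1

1


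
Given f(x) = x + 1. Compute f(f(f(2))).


f(2) = 3
f(3) = 4
f(4) = 5

5


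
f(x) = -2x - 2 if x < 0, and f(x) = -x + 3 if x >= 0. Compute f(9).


-6


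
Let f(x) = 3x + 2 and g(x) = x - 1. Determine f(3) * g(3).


22


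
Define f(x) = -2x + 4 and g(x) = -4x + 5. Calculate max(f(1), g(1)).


f(1) = 2
g(1) = 1
max = 2

2


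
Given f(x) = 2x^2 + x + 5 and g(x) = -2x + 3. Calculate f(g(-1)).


g(-1) = 5
f(5) = 2*(5)^2 + 1*(5) + 5 = 60

60


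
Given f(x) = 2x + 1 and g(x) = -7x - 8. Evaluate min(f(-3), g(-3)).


f(-3) = -5
g(-3) = 13
min = -5

-5


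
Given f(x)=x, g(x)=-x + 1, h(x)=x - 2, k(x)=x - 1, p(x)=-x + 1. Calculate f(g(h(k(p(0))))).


p(0) = 1
k(1) = 0
h(0) = -2
g(-2) = 3
f(3) = 3

3


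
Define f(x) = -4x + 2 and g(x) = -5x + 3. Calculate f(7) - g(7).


f(7) = -26
g(7) = -32
Difference = 6

6


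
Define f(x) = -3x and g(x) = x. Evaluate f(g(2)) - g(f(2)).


f(g(2)) = -6
g(f(2)) = -6
Difference = 0

0


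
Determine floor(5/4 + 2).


3


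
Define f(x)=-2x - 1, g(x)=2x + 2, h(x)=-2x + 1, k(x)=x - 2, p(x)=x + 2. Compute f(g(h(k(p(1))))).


p(1) = 3
k(3) = 1
h(1) = -1
g(-1) = 0
f(0) = -1

-1


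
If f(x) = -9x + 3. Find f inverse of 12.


Solve -9x + 3 = 12
x = (12 - 3) / (-9) = -1

-1


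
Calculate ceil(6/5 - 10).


6/5 = 1.2
1.2 - 10 = -8.8
ceil(-8.8) = -8

-8


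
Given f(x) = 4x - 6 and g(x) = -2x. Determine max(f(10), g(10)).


34


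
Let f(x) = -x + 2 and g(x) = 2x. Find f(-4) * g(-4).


f(-4) = 6
g(-4) = -8
Product = -48

-48


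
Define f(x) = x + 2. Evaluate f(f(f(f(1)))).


f(1) = 3
f(3) = 5
f(5) = 7
f(7) = 9

9


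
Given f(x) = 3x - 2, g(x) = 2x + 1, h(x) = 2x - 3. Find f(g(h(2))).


h(2) = 1
g(1) = 3
f(3) = 7

7


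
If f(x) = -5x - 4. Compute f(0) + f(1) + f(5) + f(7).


f(0) = -4
f(1) = -9
f(5) = -29
f(7) = -39
Sum = -81

-81


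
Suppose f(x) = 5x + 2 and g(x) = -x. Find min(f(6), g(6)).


f(6) = 32
g(6) = -6
min = -6

-6


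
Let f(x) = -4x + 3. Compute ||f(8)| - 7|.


f(8) = -29
|-29| = 29
|29 - 7| = 22

22


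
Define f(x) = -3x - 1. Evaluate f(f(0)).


f(0) = -1
f(-1) = 2

2


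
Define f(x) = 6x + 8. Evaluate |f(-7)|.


f(-7) = -34
|-34| = 34

34


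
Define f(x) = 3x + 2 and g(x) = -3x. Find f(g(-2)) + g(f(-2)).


f(g(-2)) = 20
g(f(-2)) = 12
Sum = 32

32


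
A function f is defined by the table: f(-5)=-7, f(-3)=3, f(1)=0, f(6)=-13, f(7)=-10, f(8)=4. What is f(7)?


Reading from the table at x = 7

-10


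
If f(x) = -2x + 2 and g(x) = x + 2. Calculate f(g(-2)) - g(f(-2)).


f(g(-2)) = 2
g(f(-2)) = 8
Difference = -6

-6


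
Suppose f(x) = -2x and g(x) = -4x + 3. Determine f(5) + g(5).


f(5) = -10
g(5) = -17
Sum = -27

-27


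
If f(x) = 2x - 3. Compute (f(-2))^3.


f(-2) = -7
(-7)^3 = -343

-343


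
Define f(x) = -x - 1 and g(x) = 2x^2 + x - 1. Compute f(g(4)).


g(4) = 35
f(35) = -36

-36


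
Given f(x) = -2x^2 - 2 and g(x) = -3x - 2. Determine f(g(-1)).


g(-1) = 1
f(1) = (-2)*(1)^2 - 2 = -4

-4


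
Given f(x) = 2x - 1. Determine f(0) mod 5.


f(0) = -1
-1 mod 5 = 4

4


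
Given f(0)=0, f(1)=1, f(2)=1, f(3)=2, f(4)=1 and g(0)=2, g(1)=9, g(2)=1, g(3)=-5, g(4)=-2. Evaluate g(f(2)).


f(2) = 1
g(1) = 9

9


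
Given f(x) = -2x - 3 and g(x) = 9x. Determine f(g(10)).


g(10) = 90
f(90) = -183

-183


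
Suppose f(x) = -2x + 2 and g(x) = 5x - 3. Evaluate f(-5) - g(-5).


f(-5) = 12
g(-5) = -28
Difference = 40

40


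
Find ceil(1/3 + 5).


6


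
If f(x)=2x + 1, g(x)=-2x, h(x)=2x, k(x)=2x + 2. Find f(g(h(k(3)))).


k(3) = 8
h(8) = 16
g(16) = -32
f(-32) = -63

-63


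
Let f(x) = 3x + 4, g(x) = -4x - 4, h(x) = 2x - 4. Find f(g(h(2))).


h(2) = 0
g(0) = -4
f(-4) = -8

-8


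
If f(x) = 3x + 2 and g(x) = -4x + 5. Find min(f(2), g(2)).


-3


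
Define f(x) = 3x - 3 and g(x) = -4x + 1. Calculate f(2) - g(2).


10


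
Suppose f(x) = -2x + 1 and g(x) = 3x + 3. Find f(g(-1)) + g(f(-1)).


f(g(-1)) = 1
g(f(-1)) = 12
Sum = 13

13


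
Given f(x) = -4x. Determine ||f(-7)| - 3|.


f(-7) = 28
|28| = 28
|28 - 3| = 25

25


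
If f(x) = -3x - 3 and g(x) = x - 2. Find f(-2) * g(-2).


-12


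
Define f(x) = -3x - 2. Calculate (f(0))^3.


f(0) = -2
(-2)^3 = -8

-8


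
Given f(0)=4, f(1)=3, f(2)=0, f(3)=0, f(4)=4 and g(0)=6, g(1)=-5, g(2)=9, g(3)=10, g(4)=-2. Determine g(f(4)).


f(4) = 4
g(4) = -2

-2
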